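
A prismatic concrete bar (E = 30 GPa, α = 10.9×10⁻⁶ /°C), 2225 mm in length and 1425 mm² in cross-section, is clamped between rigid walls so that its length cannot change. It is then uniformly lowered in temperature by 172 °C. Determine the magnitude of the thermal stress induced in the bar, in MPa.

Because both ends are immovable the net strain is zero, and the suppressed thermal strain is αΔT = 10.9×10⁻⁶ × 172 = 1874.8×10⁻⁶.
σ = EαΔT = 30×10³ × 10.9×10⁻⁶ × 172 = 56.24 MPa (tensile; the bar is trying to contract).

σ ≈ 56.2 MPa (tensile)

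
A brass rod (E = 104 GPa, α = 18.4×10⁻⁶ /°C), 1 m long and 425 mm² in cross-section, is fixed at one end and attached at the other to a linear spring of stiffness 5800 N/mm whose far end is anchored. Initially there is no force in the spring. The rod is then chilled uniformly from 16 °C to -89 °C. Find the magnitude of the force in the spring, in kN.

P ≈ 9.91 kN

If the spring were absent the rod would shorten by αΔT L = 18.4×10⁻⁶ × 105 × 1000 = 1.932 mm.
With a force P in the spring, the elastic change of the rod is PL/(AE) and that of the spring is P/k; compatibility requires their sum to equal δ_free.
So P = δ_free / [L/(AE) + 1/k] = 1.932 / [ 1000/(425×104×10³) + 1/(5800) ].
P = 1.932 / 0.000195 = 9906 N.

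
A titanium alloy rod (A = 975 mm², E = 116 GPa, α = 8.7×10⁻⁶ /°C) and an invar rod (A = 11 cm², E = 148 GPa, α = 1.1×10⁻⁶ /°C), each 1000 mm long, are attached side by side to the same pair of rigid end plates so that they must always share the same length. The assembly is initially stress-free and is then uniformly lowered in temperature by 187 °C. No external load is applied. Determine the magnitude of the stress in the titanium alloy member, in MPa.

σ ≈ 97.3 MPa (tensile)

The titanium alloy has the larger α, so on cooling it would change length more than the invar if both were free. The rigid plates force a common final length, so the titanium alloy is put into tension and the invar into compression, with equal and opposite forces P (no external load).
Setting the final lengths equal and cancelling L: (α₁ − α₂)ΔT = P/(A₁E₁) + P/(A₂E₂).
|α₁ − α₂|·ΔT = 7.6×10⁻⁶ × 187 = 0.001421.
1/(A₁E₁) + 1/(A₂E₂) = 1/(975×116×10³) + 1/(1100×148×10³) = 1.498×10⁻⁸ N⁻¹.
So P = 0.001421 / 1.498×10⁻⁸ = 94.85 kN.
σ_{titanium alloy} = P/A₁ = 94850/975 = 97.28 MPa, tensile.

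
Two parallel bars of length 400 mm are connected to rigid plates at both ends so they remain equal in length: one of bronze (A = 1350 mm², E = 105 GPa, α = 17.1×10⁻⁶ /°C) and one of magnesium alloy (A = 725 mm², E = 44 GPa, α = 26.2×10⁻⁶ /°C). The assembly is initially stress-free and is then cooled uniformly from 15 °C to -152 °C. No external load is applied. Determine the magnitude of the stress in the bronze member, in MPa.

σ ≈ 29.3 MPa (compressive)

The magnesium alloy has the larger α, so on cooling it would change length more than the bronze if both were free. The rigid plates force a common final length, so the magnesium alloy is put into tension and the bronze into compression, with equal and opposite forces P (no external load).
Setting the final lengths equal and cancelling L: (α₁ − α₂)ΔT = P/(A₁E₁) + P/(A₂E₂).
|α₁ − α₂|·ΔT = 9.1×10⁻⁶ × 167 = 0.00152.
1/(A₁E₁) + 1/(A₂E₂) = 1/(1350×105×10³) + 1/(725×44×10³) = 3.84×10⁻⁸ N⁻¹.
P = 0.00152 / 3.84×10⁻⁸ = 39570 N = 39.57 kN.
σ_{bronze} = P/A₁ = 39570/1350 = 29.31 MPa, compressive.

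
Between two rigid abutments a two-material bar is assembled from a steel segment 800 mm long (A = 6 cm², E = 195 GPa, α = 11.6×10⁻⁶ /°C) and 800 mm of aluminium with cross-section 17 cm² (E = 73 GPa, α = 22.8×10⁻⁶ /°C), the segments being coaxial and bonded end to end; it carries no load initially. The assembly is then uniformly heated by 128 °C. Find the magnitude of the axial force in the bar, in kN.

P ≈ 265 kN (compressive)

Free thermal expansion of the whole bar: Σ αᵢΔT Lᵢ = 11.6×10⁻⁶×128×800 + 22.8×10⁻⁶×128×800 = 3.523 mm.
The walls prevent any net length change, so an axial force P (same in every segment) develops. Compatibility: P · Σ Lᵢ/(AᵢEᵢ) = δ_free.
Σ Lᵢ/(AᵢEᵢ) = 800/(600×195×10³) + 800/(1700×73×10³) = 1.328×10⁻⁵ mm/N.
P = 3.523 / 1.328×10⁻⁵ = 265200 N = 265.2 kN, compressive.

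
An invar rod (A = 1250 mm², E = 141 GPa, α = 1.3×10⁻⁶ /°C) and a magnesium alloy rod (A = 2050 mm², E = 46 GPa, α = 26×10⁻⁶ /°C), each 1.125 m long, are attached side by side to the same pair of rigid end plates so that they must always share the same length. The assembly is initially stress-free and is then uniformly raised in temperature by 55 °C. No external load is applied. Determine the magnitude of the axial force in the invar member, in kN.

Equilibrium of a rigid end plate with no external load gives equal and opposite internal forces ±P in the two members. Since α_{magnesium alloy} > α_{invar}, heating drives the magnesium alloy into compression and the invar into tension.
Equating the net (thermal + elastic) strains gives |α₁ − α₂|·ΔT = P·[1/(A₁E₁) + 1/(A₂E₂)].
|α₁ − α₂|·ΔT = 24.7×10⁻⁶ × 55 = 0.001358.
1/(A₁E₁) + 1/(A₂E₂) = 1/(1250×141×10³) + 1/(2050×46×10³) = 1.628×10⁻⁸ N⁻¹.
So P = 0.001358 / 1.628×10⁻⁸ = 83.46 kN.

P ≈ 83.5 kN (tensile in the invar)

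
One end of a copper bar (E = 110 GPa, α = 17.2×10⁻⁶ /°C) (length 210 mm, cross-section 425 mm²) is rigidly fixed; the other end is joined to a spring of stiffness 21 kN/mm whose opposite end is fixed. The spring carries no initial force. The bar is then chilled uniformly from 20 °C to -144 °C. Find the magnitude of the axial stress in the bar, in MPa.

Free thermal contraction: δ_free = αΔT L = 17.2×10⁻⁶ × 164 × 210 = 0.5924 mm.
Let P be the tensile force in the spring. The bar extends elastically by PL/(AE) and the spring stretches by P/k; together these equal δ_free.
So P = δ_free / [L/(AE) + 1/k] = 0.5924 / [ 210/(425×110×10³) + 1/(21×10³) ].
P = 0.5924 / 5.211×10⁻⁵ = 11370 N.
σ = P/A = 11370/425 = 26.75 MPa.

σ ≈ 26.7 MPa (tensile)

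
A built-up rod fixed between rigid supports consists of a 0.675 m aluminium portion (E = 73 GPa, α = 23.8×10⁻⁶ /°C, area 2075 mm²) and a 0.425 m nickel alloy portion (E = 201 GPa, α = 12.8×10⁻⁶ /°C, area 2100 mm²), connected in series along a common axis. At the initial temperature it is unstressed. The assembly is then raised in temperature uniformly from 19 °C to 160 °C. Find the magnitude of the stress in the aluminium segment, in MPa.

With the walls removed the bar would change length by δ_free = Σ αᵢΔT Lᵢ = 23.8×10⁻⁶×141×675 + 12.8×10⁻⁶×141×425 = 3.032 mm.
Since the ends are fixed, an axial force P builds up, equal in every segment, with P · Σ Lᵢ/(AᵢEᵢ) = δ_free.
Σ Lᵢ/(AᵢEᵢ) = 675/(2075×73×10³) + 425/(2100×201×10³) = 5.463×10⁻⁶ mm/N.
Hence P = δ_free / Σ(L/AE) = 3.032/5.463×10⁻⁶ = 555 kN (compressive).
σ_{aluminium} = P / A = 555000 / 2075 = 267.5 MPa.

σ ≈ 267 MPa (compressive)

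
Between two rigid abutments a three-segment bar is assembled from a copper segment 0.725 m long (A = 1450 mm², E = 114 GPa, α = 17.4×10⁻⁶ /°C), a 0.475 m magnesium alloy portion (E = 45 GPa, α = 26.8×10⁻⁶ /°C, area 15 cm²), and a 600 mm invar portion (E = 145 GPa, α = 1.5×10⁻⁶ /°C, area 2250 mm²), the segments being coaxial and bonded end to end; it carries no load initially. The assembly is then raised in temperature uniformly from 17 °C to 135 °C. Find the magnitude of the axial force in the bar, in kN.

If the supports were absent, the total length change would be Σ αᵢΔT Lᵢ = 17.4×10⁻⁶×118×725 + 26.8×10⁻⁶×118×475 + 1.5×10⁻⁶×118×600 = 3.097 mm.
Since the ends are fixed, an axial force P builds up, equal in every segment, with P · Σ Lᵢ/(AᵢEᵢ) = δ_free.
Σ Lᵢ/(AᵢEᵢ) = 725/(1450×114×10³) + 475/(1500×45×10³) + 600/(2250×145×10³) = 1.326×10⁻⁵ mm/N.
P = 3.097 / 1.326×10⁻⁵ = 233500 N = 233.5 kN, compressive.

P ≈ 234 kN (compressive)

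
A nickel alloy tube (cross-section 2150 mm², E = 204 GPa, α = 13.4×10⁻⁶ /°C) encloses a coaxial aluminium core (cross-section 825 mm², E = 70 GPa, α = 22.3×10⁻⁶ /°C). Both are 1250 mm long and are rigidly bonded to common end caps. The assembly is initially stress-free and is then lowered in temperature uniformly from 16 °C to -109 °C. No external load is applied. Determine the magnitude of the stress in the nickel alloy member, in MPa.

Both members must finish at the same length. With the larger α, the aluminium tends to over-contract; the plates restrain it, putting the aluminium in tension and the nickel alloy in compression. With no external load the two internal forces are equal and opposite, magnitude P.
Compatibility of the two members (thermal + elastic change equal): (α₁ − α₂)ΔT = P·[1/(A₁E₁) + 1/(A₂E₂)].
|α₁ − α₂|·ΔT = 8.9×10⁻⁶ × 125 = 0.001112.
1/(A₁E₁) + 1/(A₂E₂) = 1/(2150×204×10³) + 1/(825×70×10³) = 1.96×10⁻⁸ N⁻¹.
P = 0.001112 / 1.96×10⁻⁸ = 56770 N = 56.77 kN.
σ_{nickel alloy} = P/A₁ = 56770/2150 = 26.41 MPa, compressive.

σ ≈ 26.4 MPa (compressive)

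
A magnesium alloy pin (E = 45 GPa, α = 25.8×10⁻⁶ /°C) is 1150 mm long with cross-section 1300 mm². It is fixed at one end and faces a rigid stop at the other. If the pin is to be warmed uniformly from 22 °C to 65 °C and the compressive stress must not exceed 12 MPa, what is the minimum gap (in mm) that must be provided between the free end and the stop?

g ≈ 0.969 mm

Free expansion if unrestrained: δ_free = αΔT L = 25.8×10⁻⁶ × 43 × 1150 = 1.276 mm.
A stress of 12 MPa corresponds to the wall pushing the pin back by σL/E = 12×1150/(45×10³) = 0.3067 mm.
The gap must absorb the remainder: g_min = 1.276 − 0.3067 = 0.9691 mm.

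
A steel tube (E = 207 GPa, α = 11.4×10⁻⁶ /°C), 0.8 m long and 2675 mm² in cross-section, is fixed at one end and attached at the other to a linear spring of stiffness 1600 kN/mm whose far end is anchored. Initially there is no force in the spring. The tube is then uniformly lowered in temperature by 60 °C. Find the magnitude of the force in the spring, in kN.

If the spring were absent the tube would shorten by αΔT L = 11.4×10⁻⁶ × 60 × 800 = 0.5472 mm.
Let P be the tensile force in the spring. The tube extends elastically by PL/(AE) and the spring stretches by P/k; together these equal δ_free.
So P = δ_free / [L/(AE) + 1/k] = 0.5472 / [ 800/(2675×207×10³) + 1/(1600×10³) ].
P = 0.5472 / 2.07×10⁻⁶ = 264400 N.

P ≈ 264 kN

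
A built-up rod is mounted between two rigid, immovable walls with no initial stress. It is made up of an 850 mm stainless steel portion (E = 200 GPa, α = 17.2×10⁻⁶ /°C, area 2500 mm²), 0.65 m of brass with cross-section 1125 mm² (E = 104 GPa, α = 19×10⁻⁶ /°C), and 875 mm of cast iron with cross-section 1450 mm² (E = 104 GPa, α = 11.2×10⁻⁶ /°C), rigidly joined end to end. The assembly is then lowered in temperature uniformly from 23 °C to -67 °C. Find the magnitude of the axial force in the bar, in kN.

P ≈ 253 kN (tensile)

If the supports were absent, the total length change would be Σ αᵢΔT Lᵢ = 17.2×10⁻⁶×90×850 + 19×10⁻⁶×90×650 + 11.2×10⁻⁶×90×875 = 3.309 mm.
Since the ends are fixed, an axial force P builds up, equal in every segment, with P · Σ Lᵢ/(AᵢEᵢ) = δ_free.
The series flexibility is Σ Lᵢ/(AᵢEᵢ) = 850/(2500×200×10³) + 650/(1125×104×10³) + 875/(1450×104×10³) = 1.306×10⁻⁵ mm/N.
P = 3.309 / 1.306×10⁻⁵ = 253400 N = 253.4 kN, tensile.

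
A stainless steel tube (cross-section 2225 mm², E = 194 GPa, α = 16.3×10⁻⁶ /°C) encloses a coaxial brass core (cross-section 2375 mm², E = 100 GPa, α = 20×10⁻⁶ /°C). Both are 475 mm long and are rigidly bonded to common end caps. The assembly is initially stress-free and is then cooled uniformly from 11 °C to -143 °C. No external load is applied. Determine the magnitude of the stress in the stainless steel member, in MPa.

Both members must finish at the same length. With the larger α, the brass tends to over-contract; the plates restrain it, putting the brass in tension and the stainless steel in compression. With no external load the two internal forces are equal and opposite, magnitude P.
Compatibility of the two members (thermal + elastic change equal): (α₁ − α₂)ΔT = P·[1/(A₁E₁) + 1/(A₂E₂)].
|α₁ − α₂|·ΔT = 3.7×10⁻⁶ × 154 = 0.0005698.
1/(A₁E₁) + 1/(A₂E₂) = 1/(2225×194×10³) + 1/(2375×100×10³) = 6.527×10⁻⁹ N⁻¹.
So P = 0.0005698 / 6.527×10⁻⁹ = 87.3 kN.
σ_{stainless steel} = P/A₁ = 87300/2225 = 39.23 MPa, compressive.

σ ≈ 39.2 MPa (compressive)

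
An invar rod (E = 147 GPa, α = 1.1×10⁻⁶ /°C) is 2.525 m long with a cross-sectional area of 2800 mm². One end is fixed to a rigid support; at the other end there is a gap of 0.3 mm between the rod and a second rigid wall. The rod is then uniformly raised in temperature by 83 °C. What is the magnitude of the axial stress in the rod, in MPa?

If the wall were absent the rod would grow by αΔT L = 1.1×10⁻⁶ × 83 × 2525 = 0.2305 mm.
Since δ_free = 0.231 mm is less than the 0.3 mm gap, the rod never touches the wall. No axial force develops.

σ ≈ 0 MPa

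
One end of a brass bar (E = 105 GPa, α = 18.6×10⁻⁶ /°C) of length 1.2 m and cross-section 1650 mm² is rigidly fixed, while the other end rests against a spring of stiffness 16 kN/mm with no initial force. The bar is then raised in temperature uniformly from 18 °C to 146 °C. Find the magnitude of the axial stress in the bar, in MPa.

The unrestrained thermal change is αΔT L = 18.6×10⁻⁶ × 128 × 1200 = 2.857 mm.
With a force P in the spring, the elastic change of the bar is PL/(AE) and that of the spring is P/k; compatibility requires their sum to equal δ_free.
So P = δ_free / [L/(AE) + 1/k] = 2.857 / [ 1200/(1650×105×10³) + 1/(16×10³) ].
P = 2.857 / 6.943×10⁻⁵ = 41150 N.
σ = P/A = 41150/1650 = 24.94 MPa.

σ ≈ 24.9 MPa (compressive)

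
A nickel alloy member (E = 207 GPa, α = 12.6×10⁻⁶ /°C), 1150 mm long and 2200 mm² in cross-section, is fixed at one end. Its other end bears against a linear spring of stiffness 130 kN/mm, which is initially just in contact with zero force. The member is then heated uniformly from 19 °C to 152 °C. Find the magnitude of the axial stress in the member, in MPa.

If the spring were absent the member would lengthen by αΔT L = 12.6×10⁻⁶ × 133 × 1150 = 1.927 mm.
Let P be the compressive force at the spring. The member shortens elastically by PL/(AE) and the spring compresses by P/k; together these equal δ_free.
P [ L/(AE) + 1/k ] = δ_free → P [ 1150/(2200×207×10³) + 1/(130×10³) ] = 1.927.
P = 1.927 / 1.022×10⁻⁵ = 188600 N.
σ = P/A = 188600/2200 = 85.73 MPa.

σ ≈ 85.7 MPa (compressive)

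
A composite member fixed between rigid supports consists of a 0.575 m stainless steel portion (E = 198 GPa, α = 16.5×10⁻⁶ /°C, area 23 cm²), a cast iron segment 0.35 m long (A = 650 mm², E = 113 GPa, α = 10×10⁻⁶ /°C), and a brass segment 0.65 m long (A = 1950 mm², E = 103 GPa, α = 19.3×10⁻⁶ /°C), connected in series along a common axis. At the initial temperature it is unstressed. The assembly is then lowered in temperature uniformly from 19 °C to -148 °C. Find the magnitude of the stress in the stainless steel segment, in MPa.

σ ≈ 200 MPa (tensile)

With the walls removed the bar would change length by δ_free = Σ αᵢΔT Lᵢ = 16.5×10⁻⁶×167×575 + 10×10⁻⁶×167×350 + 19.3×10⁻⁶×167×650 = 4.264 mm.
The walls prevent any net length change, so an axial force P (same in every segment) develops. Compatibility: P · Σ Lᵢ/(AᵢEᵢ) = δ_free.
Σ Lᵢ/(AᵢEᵢ) = 575/(2300×198×10³) + 350/(650×113×10³) + 650/(1950×103×10³) = 9.264×10⁻⁶ mm/N.
P = 4.264 / 9.264×10⁻⁶ = 460300 N = 460.3 kN, tensile.
σ_{stainless steel} = P / A = 460300 / 2300 = 200.1 MPa.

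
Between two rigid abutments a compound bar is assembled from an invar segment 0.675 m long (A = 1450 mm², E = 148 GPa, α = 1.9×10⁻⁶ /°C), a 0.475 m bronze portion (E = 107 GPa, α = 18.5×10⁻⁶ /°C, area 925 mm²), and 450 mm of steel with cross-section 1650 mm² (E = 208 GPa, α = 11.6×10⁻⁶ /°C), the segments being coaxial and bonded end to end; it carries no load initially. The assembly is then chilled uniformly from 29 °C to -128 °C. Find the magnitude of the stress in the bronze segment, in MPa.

If the supports were absent, the total length change would be Σ αᵢΔT Lᵢ = 1.9×10⁻⁶×157×675 + 18.5×10⁻⁶×157×475 + 11.6×10⁻⁶×157×450 = 2.401 mm.
The walls prevent any net length change, so an axial force P (same in every segment) develops. Compatibility: P · Σ Lᵢ/(AᵢEᵢ) = δ_free.
Σ Lᵢ/(AᵢEᵢ) = 675/(1450×148×10³) + 475/(925×107×10³) + 450/(1650×208×10³) = 9.256×10⁻⁶ mm/N.
P = 2.401 / 9.256×10⁻⁶ = 259400 N = 259.4 kN, tensile.
σ_{bronze} = P / A = 259400 / 925 = 280.4 MPa.

σ ≈ 280 MPa (tensile)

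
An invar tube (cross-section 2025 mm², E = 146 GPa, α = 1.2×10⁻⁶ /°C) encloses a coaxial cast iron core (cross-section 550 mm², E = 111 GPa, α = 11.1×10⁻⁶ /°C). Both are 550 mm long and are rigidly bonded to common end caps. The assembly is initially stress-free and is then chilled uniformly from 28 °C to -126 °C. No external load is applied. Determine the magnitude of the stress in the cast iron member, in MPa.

σ ≈ 140 MPa (tensile)

The cast iron has the larger α, so on cooling it would change length more than the invar if both were free. The rigid plates force a common final length, so the cast iron is put into tension and the invar into compression, with equal and opposite forces P (no external load).
Equating the net (thermal + elastic) strains gives |α₁ − α₂|·ΔT = P·[1/(A₁E₁) + 1/(A₂E₂)].
|α₁ − α₂|·ΔT = 9.9×10⁻⁶ × 154 = 0.001525.
1/(A₁E₁) + 1/(A₂E₂) = 1/(2025×146×10³) + 1/(550×111×10³) = 1.976×10⁻⁸ N⁻¹.
So P = 0.001525 / 1.976×10⁻⁸ = 77.15 kN.
σ_{cast iron} = P/A₂ = 77150/550 = 140.3 MPa, tensile.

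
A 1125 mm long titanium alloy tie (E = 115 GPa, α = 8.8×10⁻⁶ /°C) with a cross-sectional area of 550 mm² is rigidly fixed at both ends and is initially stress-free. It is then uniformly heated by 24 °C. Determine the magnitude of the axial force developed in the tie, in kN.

P ≈ 13.4 kN (compressive)

Full restraint means ε = 0, so the stress is σ = EαΔT = 115×10³ × 8.8×10⁻⁶ × 24 = 24.29 MPa.
P = AEαΔT = 550 × 115×10³ × 8.8×10⁻⁶ × 24 = 13.36 kN (compressive).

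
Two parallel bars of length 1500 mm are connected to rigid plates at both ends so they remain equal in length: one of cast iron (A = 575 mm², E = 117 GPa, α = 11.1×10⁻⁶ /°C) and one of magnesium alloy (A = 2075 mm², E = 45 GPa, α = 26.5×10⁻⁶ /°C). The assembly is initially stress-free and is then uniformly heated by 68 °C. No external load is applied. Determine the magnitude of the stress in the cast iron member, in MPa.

The magnesium alloy has the larger α, so on heating it would change length more than the cast iron if both were free. The rigid plates force a common final length, so the magnesium alloy is put into compression and the cast iron into tension, with equal and opposite forces P (no external load).
Equating the net (thermal + elastic) strains gives |α₁ − α₂|·ΔT = P·[1/(A₁E₁) + 1/(A₂E₂)].
|α₁ − α₂|·ΔT = 15.4×10⁻⁶ × 68 = 0.001047.
1/(A₁E₁) + 1/(A₂E₂) = 1/(575×117×10³) + 1/(2075×45×10³) = 2.557×10⁻⁸ N⁻¹.
P = 0.001047 / 2.557×10⁻⁸ = 40950 N = 40.95 kN.
σ_{cast iron} = P/A₁ = 40950/575 = 71.21 MPa, tensile.

σ ≈ 71.2 MPa (tensile)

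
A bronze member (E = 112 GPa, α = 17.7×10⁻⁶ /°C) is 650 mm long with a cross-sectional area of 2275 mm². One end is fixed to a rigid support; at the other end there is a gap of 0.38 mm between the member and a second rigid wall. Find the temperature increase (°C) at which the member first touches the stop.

Contact occurs when the free expansion equals the gap: αΔT L = 0.38 mm.
ΔT = 0.38 / (17.7×10⁻⁶ × 650) = 33.03 °C.

ΔT ≈ 33 °C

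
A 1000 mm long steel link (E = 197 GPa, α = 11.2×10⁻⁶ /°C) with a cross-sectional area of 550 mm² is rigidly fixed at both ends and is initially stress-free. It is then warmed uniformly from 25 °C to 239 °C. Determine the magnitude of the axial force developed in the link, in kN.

The ends cannot move, so σ = EαΔT = 197×10³ × 11.2×10⁻⁶ × 214 = 472.2 MPa.
Then P = σA = 472.2 × 550 mm² = 259.7 kN, compressive.

P ≈ 260 kN (compressive)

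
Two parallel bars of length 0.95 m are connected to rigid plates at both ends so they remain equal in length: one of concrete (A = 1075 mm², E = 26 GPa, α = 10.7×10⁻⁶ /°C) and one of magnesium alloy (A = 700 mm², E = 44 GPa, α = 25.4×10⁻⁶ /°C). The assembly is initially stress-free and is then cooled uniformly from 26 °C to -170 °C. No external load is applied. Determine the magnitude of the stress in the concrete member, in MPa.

σ ≈ 39.3 MPa (compressive)

Both members must finish at the same length. With the larger α, the magnesium alloy tends to over-contract; the plates restrain it, putting the magnesium alloy in tension and the concrete in compression. With no external load the two internal forces are equal and opposite, magnitude P.
Compatibility of the two members (thermal + elastic change equal): (α₁ − α₂)ΔT = P·[1/(A₁E₁) + 1/(A₂E₂)].
|α₁ − α₂|·ΔT = 14.7×10⁻⁶ × 196 = 0.002881.
1/(A₁E₁) + 1/(A₂E₂) = 1/(1075×26×10³) + 1/(700×44×10³) = 6.825×10⁻⁸ N⁻¹.
So P = 0.002881 / 6.825×10⁻⁸ = 42.22 kN.
σ_{concrete} = P/A₁ = 42220/1075 = 39.27 MPa, compressive.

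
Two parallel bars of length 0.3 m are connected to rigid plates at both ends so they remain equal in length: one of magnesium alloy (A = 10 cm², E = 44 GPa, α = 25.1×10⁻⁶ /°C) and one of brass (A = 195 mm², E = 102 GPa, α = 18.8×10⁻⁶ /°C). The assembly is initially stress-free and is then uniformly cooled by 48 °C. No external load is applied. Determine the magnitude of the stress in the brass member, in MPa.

Both members must finish at the same length. With the larger α, the magnesium alloy tends to over-contract; the plates restrain it, putting the magnesium alloy in tension and the brass in compression. With no external load the two internal forces are equal and opposite, magnitude P.
Setting the final lengths equal and cancelling L: (α₁ − α₂)ΔT = P/(A₁E₁) + P/(A₂E₂).
|α₁ − α₂|·ΔT = 6.3×10⁻⁶ × 48 = 0.0003024.
1/(A₁E₁) + 1/(A₂E₂) = 1/(1000×44×10³) + 1/(195×102×10³) = 7.3×10⁻⁸ N⁻¹.
So P = 0.0003024 / 7.3×10⁻⁸ = 4.142 kN.
σ_{brass} = P/A₂ = 4142/195 = 21.24 MPa, compressive.

σ ≈ 21.2 MPa (compressive)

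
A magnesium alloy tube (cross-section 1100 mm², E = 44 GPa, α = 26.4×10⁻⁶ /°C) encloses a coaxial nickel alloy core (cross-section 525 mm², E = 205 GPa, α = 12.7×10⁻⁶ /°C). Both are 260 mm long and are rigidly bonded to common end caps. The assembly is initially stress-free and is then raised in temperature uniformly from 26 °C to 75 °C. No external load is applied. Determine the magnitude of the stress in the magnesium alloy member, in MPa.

The magnesium alloy has the larger α, so on heating it would change length more than the nickel alloy if both were free. The rigid plates force a common final length, so the magnesium alloy is put into compression and the nickel alloy into tension, with equal and opposite forces P (no external load).
Setting the final lengths equal and cancelling L: (α₁ − α₂)ΔT = P/(A₁E₁) + P/(A₂E₂).
|α₁ − α₂|·ΔT = 13.7×10⁻⁶ × 49 = 0.0006713.
1/(A₁E₁) + 1/(A₂E₂) = 1/(1100×44×10³) + 1/(525×205×10³) = 2.995×10⁻⁸ N⁻¹.
So P = 0.0006713 / 2.995×10⁻⁸ = 22.41 kN.
σ_{magnesium alloy} = P/A₁ = 22410/1100 = 20.37 MPa, compressive.

σ ≈ 20.4 MPa (compressive)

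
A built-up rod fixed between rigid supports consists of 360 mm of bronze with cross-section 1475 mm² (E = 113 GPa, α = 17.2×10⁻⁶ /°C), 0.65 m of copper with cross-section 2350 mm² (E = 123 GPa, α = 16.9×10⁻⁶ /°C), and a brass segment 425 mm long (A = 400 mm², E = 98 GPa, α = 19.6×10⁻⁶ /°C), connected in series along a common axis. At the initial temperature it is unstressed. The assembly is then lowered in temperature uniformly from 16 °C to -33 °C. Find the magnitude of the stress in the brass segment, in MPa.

If the supports were absent, the total length change would be Σ αᵢΔT Lᵢ = 17.2×10⁻⁶×49×360 + 16.9×10⁻⁶×49×650 + 19.6×10⁻⁶×49×425 = 1.25 mm.
Since the ends are fixed, an axial force P builds up, equal in every segment, with P · Σ Lᵢ/(AᵢEᵢ) = δ_free.
Σ Lᵢ/(AᵢEᵢ) = 360/(1475×113×10³) + 650/(2350×123×10³) + 425/(400×98×10³) = 1.525×10⁻⁵ mm/N.
P = 1.25 / 1.525×10⁻⁵ = 81950 N = 81.95 kN, tensile.
σ_{brass} = P / A = 81950 / 400 = 204.9 MPa.

σ ≈ 205 MPa (tensile)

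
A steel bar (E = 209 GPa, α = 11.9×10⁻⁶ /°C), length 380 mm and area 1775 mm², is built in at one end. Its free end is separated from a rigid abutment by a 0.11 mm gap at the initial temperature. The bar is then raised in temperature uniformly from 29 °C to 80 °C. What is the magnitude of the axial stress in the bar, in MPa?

Free thermal elongation = αΔT L = 11.9×10⁻⁶ × 51 × 380 = 0.2306 mm.
After closing the 0.11 mm clearance, 0.2306 − 0.11 = 0.1206 mm of expansion remains to be suppressed by the wall.
That suppressed elongation corresponds to σ = E·Δ/L = 209×10³ × 0.1206/380 = 66.34 MPa.

σ ≈ 66.3 MPa (compressive)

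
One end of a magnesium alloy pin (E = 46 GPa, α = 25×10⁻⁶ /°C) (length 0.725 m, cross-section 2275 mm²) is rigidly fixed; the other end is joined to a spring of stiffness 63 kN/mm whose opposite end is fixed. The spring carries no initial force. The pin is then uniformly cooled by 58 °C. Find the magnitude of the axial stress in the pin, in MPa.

σ ≈ 20.3 MPa (tensile)

If the spring were absent the pin would shorten by αΔT L = 25×10⁻⁶ × 58 × 725 = 1.051 mm.
Let P be the tensile force in the spring. The pin extends elastically by PL/(AE) and the spring stretches by P/k; together these equal δ_free.
So P = δ_free / [L/(AE) + 1/k] = 1.051 / [ 725/(2275×46×10³) + 1/(63×10³) ].
P = 1.051 / 2.28×10⁻⁵ = 46110 N.
σ = P/A = 46110/2275 = 20.27 MPa.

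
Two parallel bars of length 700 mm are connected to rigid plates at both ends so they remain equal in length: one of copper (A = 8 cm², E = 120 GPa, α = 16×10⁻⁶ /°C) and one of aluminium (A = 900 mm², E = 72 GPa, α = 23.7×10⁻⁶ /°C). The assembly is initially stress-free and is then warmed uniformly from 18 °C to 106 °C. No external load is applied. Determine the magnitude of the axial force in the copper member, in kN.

Equilibrium of a rigid end plate with no external load gives equal and opposite internal forces ±P in the two members. Since α_{aluminium} > α_{copper}, heating drives the aluminium into compression and the copper into tension.
Compatibility of the two members (thermal + elastic change equal): (α₁ − α₂)ΔT = P·[1/(A₁E₁) + 1/(A₂E₂)].
|α₁ − α₂|·ΔT = 7.7×10⁻⁶ × 88 = 0.0006776.
1/(A₁E₁) + 1/(A₂E₂) = 1/(800×120×10³) + 1/(900×72×10³) = 2.585×10⁻⁸ N⁻¹.
P = 0.0006776 / 2.585×10⁻⁸ = 26210 N = 26.21 kN.

P ≈ 26.2 kN (tensile in the copper)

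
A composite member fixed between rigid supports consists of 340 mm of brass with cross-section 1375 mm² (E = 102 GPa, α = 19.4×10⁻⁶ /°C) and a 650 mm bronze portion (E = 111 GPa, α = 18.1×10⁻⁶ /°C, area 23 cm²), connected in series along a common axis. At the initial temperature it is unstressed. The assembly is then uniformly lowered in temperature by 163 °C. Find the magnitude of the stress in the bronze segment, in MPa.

σ ≈ 262 MPa (tensile)

If the supports were absent, the total length change would be Σ αᵢΔT Lᵢ = 19.4×10⁻⁶×163×340 + 18.1×10⁻⁶×163×650 = 2.993 mm.
The rigid supports impose zero overall length change; the single axial force P common to all segments must satisfy P Σ Lᵢ/(AᵢEᵢ) = δ_free.
Σ Lᵢ/(AᵢEᵢ) = 340/(1375×102×10³) + 650/(2300×111×10³) = 4.97×10⁻⁶ mm/N.
P = 2.993 / 4.97×10⁻⁶ = 602100 N = 602.1 kN, tensile.
σ_{bronze} = P / A = 602100 / 2300 = 261.8 MPa.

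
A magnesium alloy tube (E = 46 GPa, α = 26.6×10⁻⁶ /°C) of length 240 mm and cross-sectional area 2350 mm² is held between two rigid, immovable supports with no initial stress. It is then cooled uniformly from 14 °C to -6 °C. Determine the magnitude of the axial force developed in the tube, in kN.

P ≈ 57.5 kN (tensile)

The ends cannot move, so σ = EαΔT = 46×10³ × 26.6×10⁻⁶ × 20 = 24.47 MPa.
P = AEαΔT = 2350 × 46×10³ × 26.6×10⁻⁶ × 20 = 57.51 kN (tensile).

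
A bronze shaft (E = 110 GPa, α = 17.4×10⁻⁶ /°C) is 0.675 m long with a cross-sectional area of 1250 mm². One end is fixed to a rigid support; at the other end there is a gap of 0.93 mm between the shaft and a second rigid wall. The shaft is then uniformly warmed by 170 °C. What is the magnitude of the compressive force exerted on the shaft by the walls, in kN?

P ≈ 217 kN

Unrestrained expansion: δ_free = αΔT L = 17.4×10⁻⁶ × 170 × 675 = 1.997 mm.
This exceeds the 0.93 mm gap, so the wall pushes back. The portion of expansion that must be recovered elastically is δ_free − gap = 1.997 − 0.93 = 1.067 mm.
So σ = E(δ_free − g)/L = 110×10³ × 1.067/675 = 173.8 MPa.
P = σA = 173.8 × 1250 = 217.3 kN.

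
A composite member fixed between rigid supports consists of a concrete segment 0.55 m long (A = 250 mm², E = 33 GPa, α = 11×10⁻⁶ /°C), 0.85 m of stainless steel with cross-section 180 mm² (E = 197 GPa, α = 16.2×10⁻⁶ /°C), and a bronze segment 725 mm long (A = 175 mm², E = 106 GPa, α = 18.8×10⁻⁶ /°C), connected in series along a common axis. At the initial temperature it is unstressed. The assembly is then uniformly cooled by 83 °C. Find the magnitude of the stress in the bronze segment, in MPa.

σ ≈ 122 MPa (tensile)

If the supports were absent, the total length change would be Σ αᵢΔT Lᵢ = 11×10⁻⁶×83×550 + 16.2×10⁻⁶×83×850 + 18.8×10⁻⁶×83×725 = 2.776 mm.
Since the ends are fixed, an axial force P builds up, equal in every segment, with P · Σ Lᵢ/(AᵢEᵢ) = δ_free.
The series flexibility is Σ Lᵢ/(AᵢEᵢ) = 550/(250×33×10³) + 850/(180×197×10³) + 725/(175×106×10³) = 0.0001297 mm/N.
P = 2.776 / 0.0001297 = 21400 N = 21.4 kN, tensile.
σ_{bronze} = P / A = 21400 / 175 = 122.3 MPa.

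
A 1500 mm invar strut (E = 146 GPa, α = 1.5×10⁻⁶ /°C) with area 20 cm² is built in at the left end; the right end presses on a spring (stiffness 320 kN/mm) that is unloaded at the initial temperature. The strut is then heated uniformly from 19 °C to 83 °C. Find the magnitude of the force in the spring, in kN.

P ≈ 17.4 kN

If the spring were absent the strut would lengthen by αΔT L = 1.5×10⁻⁶ × 64 × 1500 = 0.144 mm.
Let P be the compressive force at the spring. The strut shortens elastically by PL/(AE) and the spring compresses by P/k; together these equal δ_free.
P [ L/(AE) + 1/k ] = δ_free → P [ 1500/(2000×146×10³) + 1/(320×10³) ] = 0.144.
P = 0.144 / 8.262×10⁻⁶ = 17430 N.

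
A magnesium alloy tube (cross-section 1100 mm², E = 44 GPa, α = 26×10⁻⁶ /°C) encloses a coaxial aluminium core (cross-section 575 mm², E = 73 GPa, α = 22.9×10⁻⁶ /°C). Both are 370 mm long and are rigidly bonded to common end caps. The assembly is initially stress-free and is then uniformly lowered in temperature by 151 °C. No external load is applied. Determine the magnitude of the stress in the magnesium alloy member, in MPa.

Both members must finish at the same length. With the larger α, the magnesium alloy tends to over-contract; the plates restrain it, putting the magnesium alloy in tension and the aluminium in compression. With no external load the two internal forces are equal and opposite, magnitude P.
Equating the net (thermal + elastic) strains gives |α₁ − α₂|·ΔT = P·[1/(A₁E₁) + 1/(A₂E₂)].
|α₁ − α₂|·ΔT = 3.1×10⁻⁶ × 151 = 0.0004681.
1/(A₁E₁) + 1/(A₂E₂) = 1/(1100×44×10³) + 1/(575×73×10³) = 4.448×10⁻⁸ N⁻¹.
So P = 0.0004681 / 4.448×10⁻⁸ = 10.52 kN.
σ_{magnesium alloy} = P/A₁ = 10520/1100 = 9.566 MPa, tensile.

σ ≈ 9.57 MPa (tensile)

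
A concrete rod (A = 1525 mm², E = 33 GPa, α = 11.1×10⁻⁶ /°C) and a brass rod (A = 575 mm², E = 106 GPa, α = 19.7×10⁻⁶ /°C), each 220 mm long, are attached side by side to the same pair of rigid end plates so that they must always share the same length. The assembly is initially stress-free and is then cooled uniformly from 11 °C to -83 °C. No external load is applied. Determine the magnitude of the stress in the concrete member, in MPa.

The brass has the larger α, so on cooling it would change length more than the concrete if both were free. The rigid plates force a common final length, so the brass is put into tension and the concrete into compression, with equal and opposite forces P (no external load).
Compatibility of the two members (thermal + elastic change equal): (α₁ − α₂)ΔT = P·[1/(A₁E₁) + 1/(A₂E₂)].
|α₁ − α₂|·ΔT = 8.6×10⁻⁶ × 94 = 0.0008084.
1/(A₁E₁) + 1/(A₂E₂) = 1/(1525×33×10³) + 1/(575×106×10³) = 3.628×10⁻⁸ N⁻¹.
So P = 0.0008084 / 3.628×10⁻⁸ = 22.28 kN.
σ_{concrete} = P/A₁ = 22280/1525 = 14.61 MPa, compressive.

σ ≈ 14.6 MPa (compressive)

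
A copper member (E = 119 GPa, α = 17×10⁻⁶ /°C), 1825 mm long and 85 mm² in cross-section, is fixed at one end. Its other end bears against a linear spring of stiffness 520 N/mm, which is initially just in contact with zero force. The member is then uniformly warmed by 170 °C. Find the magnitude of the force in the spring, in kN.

P ≈ 2.51 kN

The unrestrained thermal change is αΔT L = 17×10⁻⁶ × 170 × 1825 = 5.274 mm.
With a force P in the spring, the elastic change of the member is PL/(AE) and that of the spring is P/k; compatibility requires their sum to equal δ_free.
P [ L/(AE) + 1/k ] = δ_free → P [ 1825/(85×119×10³) + 1/(520) ] = 5.274.
P = 5.274 / 0.002104 = 2507 N.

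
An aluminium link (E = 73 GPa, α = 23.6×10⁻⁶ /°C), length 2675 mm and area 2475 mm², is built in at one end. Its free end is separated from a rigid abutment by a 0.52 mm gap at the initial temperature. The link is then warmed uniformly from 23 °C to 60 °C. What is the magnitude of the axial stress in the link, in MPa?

Unrestrained expansion: δ_free = αΔT L = 23.6×10⁻⁶ × 37 × 2675 = 2.336 mm.
The gap closes (δ_free > 0.52 mm) and the wall then resists a further 2.336 − 0.52 = 1.816 mm of expansion.
That suppressed elongation corresponds to σ = E·Δ/L = 73×10³ × 1.816/2675 = 49.55 MPa.

σ ≈ 49.6 MPa (compressive)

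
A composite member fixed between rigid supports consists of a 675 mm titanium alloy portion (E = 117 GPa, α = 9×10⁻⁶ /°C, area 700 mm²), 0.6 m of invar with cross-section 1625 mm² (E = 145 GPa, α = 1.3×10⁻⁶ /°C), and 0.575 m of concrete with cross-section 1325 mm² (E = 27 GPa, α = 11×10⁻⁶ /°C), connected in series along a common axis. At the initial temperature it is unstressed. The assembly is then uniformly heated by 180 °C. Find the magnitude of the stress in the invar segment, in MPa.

With the walls removed the bar would change length by δ_free = Σ αᵢΔT Lᵢ = 9×10⁻⁶×180×675 + 1.3×10⁻⁶×180×600 + 11×10⁻⁶×180×575 = 2.372 mm.
The rigid supports impose zero overall length change; the single axial force P common to all segments must satisfy P Σ Lᵢ/(AᵢEᵢ) = δ_free.
Σ Lᵢ/(AᵢEᵢ) = 675/(700×117×10³) + 600/(1625×145×10³) + 575/(1325×27×10³) = 2.686×10⁻⁵ mm/N.
Hence P = δ_free / Σ(L/AE) = 2.372/2.686×10⁻⁵ = 88.32 kN (compressive).
σ_{invar} = P / A = 88320 / 1625 = 54.35 MPa.

σ ≈ 54.4 MPa (compressive)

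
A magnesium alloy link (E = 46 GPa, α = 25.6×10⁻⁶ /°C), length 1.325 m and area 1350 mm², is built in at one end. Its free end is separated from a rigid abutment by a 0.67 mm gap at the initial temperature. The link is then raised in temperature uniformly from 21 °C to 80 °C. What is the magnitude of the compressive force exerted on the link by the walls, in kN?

Unrestrained expansion: δ_free = αΔT L = 25.6×10⁻⁶ × 59 × 1325 = 2.001 mm.
After closing the 0.67 mm clearance, 2.001 − 0.67 = 1.331 mm of expansion remains to be suppressed by the wall.
So σ = E(δ_free − g)/L = 46×10³ × 1.331/1325 = 46.22 MPa.
Force on the wall = σA = 46.22 × 1350 mm² = 62.39 kN.

P ≈ 62.4 kN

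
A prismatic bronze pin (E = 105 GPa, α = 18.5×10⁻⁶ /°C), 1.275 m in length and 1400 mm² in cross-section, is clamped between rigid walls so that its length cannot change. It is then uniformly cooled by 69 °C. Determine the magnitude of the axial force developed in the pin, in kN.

The ends cannot move, so σ = EαΔT = 105×10³ × 18.5×10⁻⁶ × 69 = 134 MPa.
P = AEαΔT = 1400 × 105×10³ × 18.5×10⁻⁶ × 69 = 187.6 kN (tensile).

P ≈ 188 kN (tensile)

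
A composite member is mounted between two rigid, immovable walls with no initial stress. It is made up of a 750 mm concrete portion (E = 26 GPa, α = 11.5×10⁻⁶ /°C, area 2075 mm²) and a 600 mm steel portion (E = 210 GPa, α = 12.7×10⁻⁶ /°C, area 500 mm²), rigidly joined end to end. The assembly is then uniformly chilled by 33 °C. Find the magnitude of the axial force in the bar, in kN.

Free thermal contraction of the whole bar: Σ αᵢΔT Lᵢ = 11.5×10⁻⁶×33×750 + 12.7×10⁻⁶×33×600 = 0.5361 mm.
Since the ends are fixed, an axial force P builds up, equal in every segment, with P · Σ Lᵢ/(AᵢEᵢ) = δ_free.
The series flexibility is Σ Lᵢ/(AᵢEᵢ) = 750/(2075×26×10³) + 600/(500×210×10³) = 1.962×10⁻⁵ mm/N.
So P = 0.5361 / 1.962×10⁻⁵ = 27.33 kN, tensile.

P ≈ 27.3 kN (tensile)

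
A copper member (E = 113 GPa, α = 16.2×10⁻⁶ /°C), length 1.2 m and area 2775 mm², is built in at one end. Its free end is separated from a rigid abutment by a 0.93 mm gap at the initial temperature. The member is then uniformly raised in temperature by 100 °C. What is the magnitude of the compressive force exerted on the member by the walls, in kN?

Free thermal elongation = αΔT L = 16.2×10⁻⁶ × 100 × 1200 = 1.944 mm.
This exceeds the 0.93 mm gap, so the wall pushes back. The portion of expansion that must be recovered elastically is δ_free − gap = 1.944 − 0.93 = 1.014 mm.
That suppressed elongation corresponds to σ = E·Δ/L = 113×10³ × 1.014/1200 = 95.48 MPa.
Force on the wall = σA = 95.48 × 2775 mm² = 265 kN.

P ≈ 265 kN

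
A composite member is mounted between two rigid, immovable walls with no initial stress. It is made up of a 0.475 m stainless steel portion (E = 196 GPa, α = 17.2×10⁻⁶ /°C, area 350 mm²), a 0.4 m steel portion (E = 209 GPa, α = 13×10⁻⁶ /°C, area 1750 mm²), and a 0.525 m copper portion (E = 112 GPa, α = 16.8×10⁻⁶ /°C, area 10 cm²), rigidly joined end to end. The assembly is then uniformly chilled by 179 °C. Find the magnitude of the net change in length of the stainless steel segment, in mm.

Free thermal contraction of the whole bar: Σ αᵢΔT Lᵢ = 17.2×10⁻⁶×179×475 + 13×10⁻⁶×179×400 + 16.8×10⁻⁶×179×525 = 3.972 mm.
Since the ends are fixed, an axial force P builds up, equal in every segment, with P · Σ Lᵢ/(AᵢEᵢ) = δ_free.
The series flexibility is Σ Lᵢ/(AᵢEᵢ) = 475/(350×196×10³) + 400/(1750×209×10³) + 525/(1000×112×10³) = 1.271×10⁻⁵ mm/N.
P = 3.972 / 1.271×10⁻⁵ = 312600 N = 312.6 kN, tensile.
For the stainless steel segment, free thermal change = 17.2×10⁻⁶×179×475 = 1.462 mm and elastic change from P = 312600×475/(350×196×10³) = 2.165 mm; these oppose, so the net change is 0.702 mm (segment lengthens).

|ΔL| ≈ 0.702 mm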